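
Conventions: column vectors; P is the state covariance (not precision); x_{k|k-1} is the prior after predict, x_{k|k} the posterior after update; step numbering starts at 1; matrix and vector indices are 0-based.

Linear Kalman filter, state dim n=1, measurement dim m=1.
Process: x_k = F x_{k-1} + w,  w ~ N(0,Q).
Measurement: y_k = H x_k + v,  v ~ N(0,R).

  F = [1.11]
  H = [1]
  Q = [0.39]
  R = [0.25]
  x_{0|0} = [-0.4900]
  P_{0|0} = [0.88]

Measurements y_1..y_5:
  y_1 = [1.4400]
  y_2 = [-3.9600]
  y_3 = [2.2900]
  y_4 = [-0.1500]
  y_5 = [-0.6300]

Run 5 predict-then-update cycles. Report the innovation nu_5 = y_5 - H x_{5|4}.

step 1: x^-=[-0.5439]  P^-=[1.4742]  S=[1.7242]  K=[0.8550]  nu=[1.9839]  x^+=[1.1524]  P^+=[0.2138]
step 2: x^-=[1.2791]  P^-=[0.6534]  S=[0.9034]  K=[0.7233]  nu=[-5.2391]  x^+=[-2.5101]  P^+=[0.1808]
step 3: x^-=[-2.7862]  P^-=[0.6128]  S=[0.8628]  K=[0.7102]  nu=[5.0762]  x^+=[0.8191]  P^+=[0.1776]
step 4: x^-=[0.9092]  P^-=[0.6088]  S=[0.8588]  K=[0.7089]  nu=[-1.0592]  x^+=[0.1584]  P^+=[0.1772]
step 5: x^-=[0.1758]  P^-=[0.6084]  S=[0.8584]  K=[0.7087]  nu=[-0.8058]  x^+=[-0.3953]  P^+=[0.1772]

innov = [-0.8058]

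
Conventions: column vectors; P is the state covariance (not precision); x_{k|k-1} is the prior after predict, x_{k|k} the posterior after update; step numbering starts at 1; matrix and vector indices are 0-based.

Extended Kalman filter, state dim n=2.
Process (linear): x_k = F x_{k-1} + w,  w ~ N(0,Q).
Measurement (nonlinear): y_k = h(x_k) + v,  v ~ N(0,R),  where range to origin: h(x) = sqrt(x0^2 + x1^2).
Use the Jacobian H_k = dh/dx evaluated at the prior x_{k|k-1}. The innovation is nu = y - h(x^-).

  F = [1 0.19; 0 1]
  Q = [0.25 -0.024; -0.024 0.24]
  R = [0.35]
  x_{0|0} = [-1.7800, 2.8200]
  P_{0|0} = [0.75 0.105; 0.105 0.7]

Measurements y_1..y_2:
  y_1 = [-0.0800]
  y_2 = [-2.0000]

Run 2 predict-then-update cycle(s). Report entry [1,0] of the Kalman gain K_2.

step 1: x^-=[-1.2442, 2.8200]  P^-=[1.0652 0.2140; 0.2140 0.9400]  H_jac=[-0.4037 0.9149]  S=[1.1523]  K=[-0.2032; 0.6714]  nu=[-3.1623]  x^+=[-0.6016, 0.6970]  P^+=[1.0176 0.3712; 0.3712 0.4206]
step 2: x^-=[-0.4691, 0.6970]  P^-=[1.4238 0.4271; 0.4271 0.6606]  H_jac=[-0.5584 0.8296]  S=[0.8529]  K=[-0.5167; 0.3629]  nu=[-2.8401]  x^+=[0.9985, -0.3338]  P^+=[1.1961 0.5871; 0.5871 0.5483]

K[1,0] = 0.3629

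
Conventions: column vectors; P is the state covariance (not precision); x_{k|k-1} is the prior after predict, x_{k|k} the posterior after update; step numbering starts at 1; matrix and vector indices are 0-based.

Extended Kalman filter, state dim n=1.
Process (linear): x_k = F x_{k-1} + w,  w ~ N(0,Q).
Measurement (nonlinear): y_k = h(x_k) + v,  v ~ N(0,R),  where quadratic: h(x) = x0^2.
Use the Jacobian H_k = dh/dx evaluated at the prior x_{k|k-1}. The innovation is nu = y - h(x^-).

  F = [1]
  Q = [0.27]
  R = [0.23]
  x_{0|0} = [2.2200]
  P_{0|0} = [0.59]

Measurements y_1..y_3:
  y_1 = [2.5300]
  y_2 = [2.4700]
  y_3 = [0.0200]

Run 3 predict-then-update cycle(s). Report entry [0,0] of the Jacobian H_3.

step 1: x^-=[2.2200]  P^-=[0.8600]  H_jac=[4.4400]  S=[17.1837]  K=[0.2222]  nu=[-2.3984]  x^+=[1.6871]  P^+=[0.0115]
step 2: x^-=[1.6871]  P^-=[0.2815]  H_jac=[3.3741]  S=[3.4349]  K=[0.2765]  nu=[-0.3761]  x^+=[1.5830]  P^+=[0.0189]
step 3: x^-=[1.5830]  P^-=[0.2889]  H_jac=[3.1661]  S=[3.1254]  K=[0.2926]  nu=[-2.4860]  x^+=[0.8556]  P^+=[0.0213]

H_jac[0,0] = 3.1661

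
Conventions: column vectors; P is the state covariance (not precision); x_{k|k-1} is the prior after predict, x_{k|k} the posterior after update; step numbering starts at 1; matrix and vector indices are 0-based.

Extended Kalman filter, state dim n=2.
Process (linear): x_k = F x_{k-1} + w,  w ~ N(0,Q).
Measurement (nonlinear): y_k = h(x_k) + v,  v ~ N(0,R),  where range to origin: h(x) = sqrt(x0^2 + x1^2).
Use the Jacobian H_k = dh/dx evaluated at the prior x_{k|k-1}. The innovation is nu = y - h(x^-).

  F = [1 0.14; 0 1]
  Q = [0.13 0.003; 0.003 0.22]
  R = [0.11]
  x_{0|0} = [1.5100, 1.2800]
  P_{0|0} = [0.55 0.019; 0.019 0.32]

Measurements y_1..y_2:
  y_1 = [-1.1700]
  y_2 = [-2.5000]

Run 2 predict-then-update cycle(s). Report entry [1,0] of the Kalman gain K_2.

K[1,0] = -0.1147

step 1: x^-=[1.6892, 1.2800]  P^-=[0.6916 0.0668; 0.0668 0.5400]  H_jac=[0.7970 0.6039]  S=[0.8106]  K=[0.7298; 0.4680]  nu=[-3.2894]  x^+=[-0.7113, -0.2595]  P^+=[0.2599 -0.2101; -0.2101 0.3624]
step 2: x^-=[-0.7476, -0.2595]  P^-=[0.3382 -0.1563; -0.1563 0.5824]  H_jac=[-0.9447 -0.3279]  S=[0.3776]  K=[-0.7104; -0.1147]  nu=[-3.2914]  x^+=[1.5904, 0.1179]  P^+=[0.1476 -0.1871; -0.1871 0.5775]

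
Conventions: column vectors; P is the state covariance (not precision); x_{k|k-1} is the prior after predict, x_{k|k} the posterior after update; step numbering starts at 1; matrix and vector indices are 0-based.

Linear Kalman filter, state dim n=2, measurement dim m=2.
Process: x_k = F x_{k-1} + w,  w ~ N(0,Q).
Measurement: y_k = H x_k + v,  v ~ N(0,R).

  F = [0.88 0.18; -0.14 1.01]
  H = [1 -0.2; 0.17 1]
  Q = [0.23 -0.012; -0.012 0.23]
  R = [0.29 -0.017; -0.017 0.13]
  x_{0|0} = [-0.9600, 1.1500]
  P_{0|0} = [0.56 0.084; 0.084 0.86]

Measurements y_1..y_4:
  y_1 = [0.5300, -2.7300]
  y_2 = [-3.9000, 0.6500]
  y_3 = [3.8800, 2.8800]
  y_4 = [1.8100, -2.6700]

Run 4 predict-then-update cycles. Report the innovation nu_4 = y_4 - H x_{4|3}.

step 1: x^-=[-0.6378, 1.2959]  P^-=[0.7181 0.1479; 0.1479 1.0945]  S=[0.9928 0.0291; 0.0291 1.2955]  K=[0.6879 0.1930; -0.0969 0.8664]  nu=[1.4270, -3.9175]  x^+=[-0.4121, -2.2364]  P^+=[0.1924 -0.0193; -0.0193 0.1176]
step 2: x^-=[-0.7652, -2.2011]  P^-=[0.3767 -0.0310; -0.0310 0.3592]  S=[0.6934 -0.0547; -0.0547 0.4895]  K=[0.5624 0.1304; -0.0920 0.7127]  nu=[-3.5750, 2.9812]  x^+=[-2.3872, 0.2525]  P^+=[0.1570 -0.0193; -0.0193 0.0975]
step 3: x^-=[-2.0553, 0.5892]  P^-=[0.3486 -0.0303; -0.0303 0.3380]  S=[0.6643 -0.0546; -0.0546 0.4678]  K=[0.5443 0.1255; -0.0897 0.7011]  nu=[6.0531, 2.6402]  x^+=[1.5705, 1.8969]  P^+=[0.1520 -0.0188; -0.0188 0.0959]
step 4: x^-=[1.7235, 1.6960]  P^-=[0.3448 -0.0295; -0.0295 0.3361]  S=[0.6601 -0.0541; -0.0541 0.4660]  K=[0.5416 0.1254; -0.0892 0.7001]  nu=[0.4257, -4.6590]  x^+=[1.3701, -1.6035]  P^+=[0.1512 -0.0186; -0.0186 0.0957]

innov = [0.4257, -4.6590]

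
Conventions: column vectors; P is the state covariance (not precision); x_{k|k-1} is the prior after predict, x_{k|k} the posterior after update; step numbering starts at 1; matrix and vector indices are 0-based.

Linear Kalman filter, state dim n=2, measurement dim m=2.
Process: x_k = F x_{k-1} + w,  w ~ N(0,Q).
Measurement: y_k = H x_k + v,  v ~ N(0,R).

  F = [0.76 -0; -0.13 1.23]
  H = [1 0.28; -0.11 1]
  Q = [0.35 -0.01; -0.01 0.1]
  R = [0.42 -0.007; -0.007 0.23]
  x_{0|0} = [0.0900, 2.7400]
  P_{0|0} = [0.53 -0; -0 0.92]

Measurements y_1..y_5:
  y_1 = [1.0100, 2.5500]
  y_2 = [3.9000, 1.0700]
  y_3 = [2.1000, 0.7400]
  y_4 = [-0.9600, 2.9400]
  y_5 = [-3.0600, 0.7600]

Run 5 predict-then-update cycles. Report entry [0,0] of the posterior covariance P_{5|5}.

P_post[0,0] = 0.2223

step 1: x^-=[0.0684, 3.3585]  P^-=[0.6561 -0.0624; -0.0624 1.5008]  S=[1.1589 0.2806; 0.2806 1.7525]  K=[0.5927 -0.1717; 0.1045 0.8436]  nu=[0.0012, -0.8010]  x^+=[0.2066, 2.6829]  P^+=[0.2545 -0.0156; -0.0156 0.1916]
step 2: x^-=[0.1570, 3.2732]  P^-=[0.4970 -0.0498; -0.0498 0.3991]  S=[0.9204 0.0019; 0.0019 0.6461]  K=[0.5252 -0.1631; 0.0661 0.6260]  nu=[2.8265, -2.1859]  x^+=[1.9980, 2.0915]  P^+=[0.2263 -0.0163; -0.0163 0.1417]
step 3: x^-=[1.5185, 2.3128]  P^-=[0.4807 -0.0476; -0.0476 0.3235]  S=[0.8994 -0.0154; -0.0154 0.5698]  K=[0.5169 -0.1623; 0.0577 0.5785]  nu=[-0.0661, -1.4058]  x^+=[1.7126, 1.4958]  P^+=[0.2228 -0.0164; -0.0164 0.1308]
step 4: x^-=[1.3015, 1.6172]  P^-=[0.4787 -0.0474; -0.0474 0.3070]  S=[0.8962 -0.0196; -0.0196 0.5532]  K=[0.5158 -0.1625; 0.0554 0.5663]  nu=[-2.7144, 1.4660]  x^+=[-0.3367, 2.2969]  P^+=[0.2224 -0.0165; -0.0165 0.1280]
step 5: x^-=[-0.2559, 2.8690]  P^-=[0.4785 -0.0474; -0.0474 0.3028]  S=[0.8956 -0.0208; -0.0208 0.5490]  K=[0.5156 -0.1627; 0.0548 0.5631]  nu=[-3.6074, -2.1371]  x^+=[-1.7682, 1.4680]  P^+=[0.2223 -0.0166; -0.0166 0.1273]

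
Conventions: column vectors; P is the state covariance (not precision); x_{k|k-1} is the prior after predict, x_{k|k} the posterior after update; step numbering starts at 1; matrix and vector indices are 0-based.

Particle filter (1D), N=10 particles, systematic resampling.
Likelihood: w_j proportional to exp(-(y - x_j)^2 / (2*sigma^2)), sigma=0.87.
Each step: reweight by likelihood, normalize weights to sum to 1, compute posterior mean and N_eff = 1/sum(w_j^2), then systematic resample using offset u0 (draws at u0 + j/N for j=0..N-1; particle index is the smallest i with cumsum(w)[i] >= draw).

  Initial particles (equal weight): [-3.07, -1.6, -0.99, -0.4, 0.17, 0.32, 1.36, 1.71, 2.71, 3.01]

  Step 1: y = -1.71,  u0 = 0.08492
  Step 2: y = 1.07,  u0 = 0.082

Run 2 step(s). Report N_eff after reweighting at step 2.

N_eff = 2.4180

step 1: w=[0.1187, 0.3994, 0.2859, 0.1296, 0.0390, 0.0265, 0.0008, 0.0002, 0.0000, 0.0000]  mean=-1.3217  Neff=3.6446  idx=[0, 1, 1, 1, 1, 2, 2, 2, 3, 5]
step 2: w=[0.0000, 0.0079, 0.0079, 0.0079, 0.0079, 0.0528, 0.0528, 0.0528, 0.2091, 0.6010]  mean=-0.0985  Neff=2.4180  idx=[5, 7, 8, 8, 9, 9, 9, 9, 9, 9]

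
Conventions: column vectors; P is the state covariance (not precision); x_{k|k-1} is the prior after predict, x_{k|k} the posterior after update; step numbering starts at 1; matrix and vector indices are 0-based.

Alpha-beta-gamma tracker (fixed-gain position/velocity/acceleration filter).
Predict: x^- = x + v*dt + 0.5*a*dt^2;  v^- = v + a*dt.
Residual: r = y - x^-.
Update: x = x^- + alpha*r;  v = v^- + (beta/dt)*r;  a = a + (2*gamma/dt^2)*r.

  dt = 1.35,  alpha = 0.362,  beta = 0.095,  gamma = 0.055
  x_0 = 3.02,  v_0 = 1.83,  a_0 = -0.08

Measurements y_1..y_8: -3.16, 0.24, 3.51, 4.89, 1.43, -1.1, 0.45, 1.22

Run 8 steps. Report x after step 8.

step 1: x_pred=5.4176  r=-8.5776  x^+=2.3125  v^+=1.1184  a^+=-0.5977
step 2: x_pred=3.2777  r=-3.0377  x^+=2.1780  v^+=0.0977  a^+=-0.7811
step 3: x_pred=1.5982  r=1.9118  x^+=2.2903  v^+=-0.8222  a^+=-0.6657
step 4: x_pred=0.5737  r=4.3163  x^+=2.1362  v^+=-1.4171  a^+=-0.4052
step 5: x_pred=-0.1461  r=1.5761  x^+=0.4245  v^+=-1.8531  a^+=-0.3100
step 6: x_pred=-2.3598  r=1.2598  x^+=-1.9037  v^+=-2.1830  a^+=-0.2340
step 7: x_pred=-5.0641  r=5.5141  x^+=-3.0680  v^+=-2.1109  a^+=0.0988
step 8: x_pred=-5.8276  r=7.0476  x^+=-3.2764  v^+=-1.4815  a^+=0.5242

x_post = -3.2764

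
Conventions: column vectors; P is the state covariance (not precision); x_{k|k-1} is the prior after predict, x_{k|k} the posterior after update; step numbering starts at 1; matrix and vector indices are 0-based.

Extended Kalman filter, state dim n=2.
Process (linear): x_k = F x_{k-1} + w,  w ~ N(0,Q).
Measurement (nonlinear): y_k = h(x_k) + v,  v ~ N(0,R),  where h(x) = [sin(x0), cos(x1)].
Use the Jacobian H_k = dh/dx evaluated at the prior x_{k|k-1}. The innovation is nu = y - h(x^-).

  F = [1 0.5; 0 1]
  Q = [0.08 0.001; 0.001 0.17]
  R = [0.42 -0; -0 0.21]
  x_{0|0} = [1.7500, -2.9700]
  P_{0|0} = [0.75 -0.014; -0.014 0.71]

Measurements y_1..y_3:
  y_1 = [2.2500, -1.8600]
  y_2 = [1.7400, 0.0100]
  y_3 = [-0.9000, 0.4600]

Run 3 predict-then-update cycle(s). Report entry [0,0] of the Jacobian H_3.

step 1: x^-=[0.2650, -2.9700]  P^-=[0.9935 0.3420; 0.3420 0.8800]  H_jac=[0.9651 0.0000; 0.0000 0.1708]  S=[1.3453 0.0564; 0.0564 0.2357]  K=[0.7094 0.0781; 0.2208 0.5848]  nu=[1.9881, -0.8747]  x^+=[1.6070, -3.0425]  P^+=[0.3087 0.0961; 0.0961 0.7192]
step 2: x^-=[0.0858, -3.0425]  P^-=[0.6646 0.4567; 0.4567 0.8892]  H_jac=[0.9963 0.0000; 0.0000 0.0989]  S=[1.0798 0.0450; 0.0450 0.2187]  K=[0.6099 0.0811; 0.4082 0.3183]  nu=[1.6543, 1.0051]  x^+=[1.1762, -2.0474]  P^+=[0.2571 0.1721; 0.1721 0.6755]
step 3: x^-=[0.1526, -2.0474]  P^-=[0.6780 0.5108; 0.5108 0.8455]  H_jac=[0.9884 0.0000; 0.0000 0.8886]  S=[1.0824 0.4486; 0.4486 0.8776]  K=[0.5136 0.2547; 0.1416 0.7837]  nu=[-1.0520, 0.9187]  x^+=[-0.1538, -1.4763]  P^+=[0.2183 0.0602; 0.0602 0.1852]

H_jac[0,0] = 0.9884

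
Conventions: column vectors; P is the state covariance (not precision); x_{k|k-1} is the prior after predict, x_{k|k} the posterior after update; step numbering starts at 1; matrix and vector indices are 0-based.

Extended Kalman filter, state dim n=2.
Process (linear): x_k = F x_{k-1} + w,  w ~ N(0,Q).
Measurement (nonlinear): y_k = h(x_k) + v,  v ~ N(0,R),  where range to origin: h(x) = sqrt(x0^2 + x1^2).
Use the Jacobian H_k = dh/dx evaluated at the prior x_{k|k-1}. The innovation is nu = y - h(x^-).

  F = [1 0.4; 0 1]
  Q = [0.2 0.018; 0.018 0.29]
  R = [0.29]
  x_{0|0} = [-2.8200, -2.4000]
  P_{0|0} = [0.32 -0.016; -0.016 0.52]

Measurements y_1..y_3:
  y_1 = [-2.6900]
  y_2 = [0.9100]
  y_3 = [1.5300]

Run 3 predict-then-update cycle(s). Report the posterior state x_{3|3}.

x_post = [0.9801, 1.0842]

step 1: x^-=[-3.7800, -2.4000]  P^-=[0.5904 0.2100; 0.2100 0.8100]  H_jac=[-0.8442 -0.5360]  S=[1.1335]  K=[-0.5390; -0.5394]  nu=[-7.1675]  x^+=[0.0833, 1.4663]  P^+=[0.2611 -0.1196; -0.1196 0.4802]
step 2: x^-=[0.6698, 1.4663]  P^-=[0.4422 0.0905; 0.0905 0.7702]  H_jac=[0.4155 0.9096]  S=[1.0720]  K=[0.2482; 0.6886]  nu=[-0.7020]  x^+=[0.4956, 0.9829]  P^+=[0.3762 -0.0927; -0.0927 0.2619]
step 3: x^-=[0.8887, 0.9829]  P^-=[0.5439 0.0300; 0.0300 0.5519]  H_jac=[0.6707 0.7417]  S=[0.8682]  K=[0.4459; 0.4947]  nu=[0.2049]  x^+=[0.9801, 1.0842]  P^+=[0.3713 -0.1615; -0.1615 0.3394]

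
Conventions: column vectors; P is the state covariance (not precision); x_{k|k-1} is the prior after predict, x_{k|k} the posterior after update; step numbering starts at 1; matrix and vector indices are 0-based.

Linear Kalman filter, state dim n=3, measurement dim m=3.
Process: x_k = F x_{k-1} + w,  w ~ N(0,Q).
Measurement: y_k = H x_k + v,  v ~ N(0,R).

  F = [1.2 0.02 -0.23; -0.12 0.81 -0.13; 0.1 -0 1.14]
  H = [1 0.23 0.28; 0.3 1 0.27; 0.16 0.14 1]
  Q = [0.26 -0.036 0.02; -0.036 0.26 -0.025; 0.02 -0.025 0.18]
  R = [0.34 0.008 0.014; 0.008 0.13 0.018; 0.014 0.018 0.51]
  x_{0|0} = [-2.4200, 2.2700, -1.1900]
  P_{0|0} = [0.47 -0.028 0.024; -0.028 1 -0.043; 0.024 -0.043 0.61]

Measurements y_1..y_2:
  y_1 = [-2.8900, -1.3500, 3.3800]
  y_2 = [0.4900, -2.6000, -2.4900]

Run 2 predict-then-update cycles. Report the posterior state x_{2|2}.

step 1: x^-=[-2.5849, 2.2838, -1.5986]  P^-=[0.9553 -0.0913 -0.0523; -0.0913 0.9484 -0.1666; -0.0523 -0.1666 0.9829]  S=[1.3297 0.4139 0.3570; 0.4139 1.0828 0.2527; 0.3570 0.2527 1.4685]  K=[0.7495 -0.0944 -0.1062; -0.1851 0.9137 -0.1452; -0.0172 -0.0717 0.6643]  nu=[-0.3828, -2.4267, 5.0725]  x^+=[-3.1812, -0.5993, 1.9516]  P^+=[0.2925 -0.0738 -0.0818; -0.0738 0.1558 -0.0702; -0.0818 -0.0702 0.3602]
step 2: x^-=[-4.2783, -0.3574, 1.9067]  P^-=[0.7425 -0.1127 -0.1511; -0.1127 0.3991 -0.1404; -0.1511 -0.1404 0.6323]  S=[0.9987 0.1484 0.1071; 0.1484 0.4741 0.0599; 0.1071 0.0599 1.0764]  K=[0.6956 -0.0576 -0.1107; -0.1595 0.7558 -0.1215; -0.0534 -0.0853 0.5568]  nu=[4.3166, -1.4739, -3.6621]  x^+=[-0.7854, -1.7152, -0.2370]  P^+=[0.2721 -0.0633 -0.0824; -0.0633 0.1296 -0.0586; -0.0824 -0.0586 0.3031]

x_post = [-0.7854, -1.7152, -0.2370]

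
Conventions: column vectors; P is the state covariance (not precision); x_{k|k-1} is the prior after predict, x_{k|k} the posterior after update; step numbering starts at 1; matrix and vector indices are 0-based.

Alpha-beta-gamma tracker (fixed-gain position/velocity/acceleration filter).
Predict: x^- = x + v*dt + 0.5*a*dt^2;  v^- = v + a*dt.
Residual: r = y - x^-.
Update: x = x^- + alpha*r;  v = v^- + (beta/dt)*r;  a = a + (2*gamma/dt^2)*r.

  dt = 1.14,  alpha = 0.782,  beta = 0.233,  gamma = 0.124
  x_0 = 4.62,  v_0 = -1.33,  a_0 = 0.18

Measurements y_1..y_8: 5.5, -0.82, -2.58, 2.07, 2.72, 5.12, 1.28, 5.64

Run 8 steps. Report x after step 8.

x_post = 5.6671

step 1: x_pred=3.2208  r=2.2792  x^+=5.0031  v^+=-0.6590  a^+=0.6149
step 2: x_pred=4.6515  r=-5.4715  x^+=0.3728  v^+=-1.0762  a^+=-0.4292
step 3: x_pred=-1.1330  r=-1.4470  x^+=-2.2645  v^+=-1.8612  a^+=-0.7053
step 4: x_pred=-4.8447  r=6.9147  x^+=0.5626  v^+=-1.2520  a^+=0.6142
step 5: x_pred=-0.4656  r=3.1856  x^+=2.0255  v^+=0.0993  a^+=1.2221
step 6: x_pred=2.9328  r=2.1872  x^+=4.6432  v^+=1.9395  a^+=1.6395
step 7: x_pred=7.9195  r=-6.6395  x^+=2.7274  v^+=2.4515  a^+=0.3725
step 8: x_pred=5.7641  r=-0.1241  x^+=5.6671  v^+=2.8507  a^+=0.3488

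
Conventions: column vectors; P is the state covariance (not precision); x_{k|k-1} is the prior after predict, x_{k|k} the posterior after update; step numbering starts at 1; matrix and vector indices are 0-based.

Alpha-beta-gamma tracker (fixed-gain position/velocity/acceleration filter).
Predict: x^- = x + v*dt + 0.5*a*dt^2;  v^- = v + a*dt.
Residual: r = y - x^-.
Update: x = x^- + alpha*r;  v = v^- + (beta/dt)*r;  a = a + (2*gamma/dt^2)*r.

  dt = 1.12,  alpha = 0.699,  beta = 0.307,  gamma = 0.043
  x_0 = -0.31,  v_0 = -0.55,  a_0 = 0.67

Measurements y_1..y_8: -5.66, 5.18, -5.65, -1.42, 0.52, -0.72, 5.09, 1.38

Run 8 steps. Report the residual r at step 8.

step 1: x_pred=-0.5058  r=-5.1542  x^+=-4.1086  v^+=-1.2124  a^+=0.3166
step 2: x_pred=-5.2679  r=10.4479  x^+=2.0352  v^+=2.0061  a^+=1.0329
step 3: x_pred=4.9298  r=-10.5798  x^+=-2.4655  v^+=0.2629  a^+=0.3076
step 4: x_pred=-1.9781  r=0.5581  x^+=-1.5880  v^+=0.7604  a^+=0.3458
step 5: x_pred=-0.5194  r=1.0394  x^+=0.2071  v^+=1.4327  a^+=0.4171
step 6: x_pred=2.0733  r=-2.7933  x^+=0.1208  v^+=1.1342  a^+=0.2256
step 7: x_pred=1.5325  r=3.5575  x^+=4.0192  v^+=2.3620  a^+=0.4695
step 8: x_pred=6.9591  r=-5.5791  x^+=3.0593  v^+=1.3585  a^+=0.0870

resid = -5.5791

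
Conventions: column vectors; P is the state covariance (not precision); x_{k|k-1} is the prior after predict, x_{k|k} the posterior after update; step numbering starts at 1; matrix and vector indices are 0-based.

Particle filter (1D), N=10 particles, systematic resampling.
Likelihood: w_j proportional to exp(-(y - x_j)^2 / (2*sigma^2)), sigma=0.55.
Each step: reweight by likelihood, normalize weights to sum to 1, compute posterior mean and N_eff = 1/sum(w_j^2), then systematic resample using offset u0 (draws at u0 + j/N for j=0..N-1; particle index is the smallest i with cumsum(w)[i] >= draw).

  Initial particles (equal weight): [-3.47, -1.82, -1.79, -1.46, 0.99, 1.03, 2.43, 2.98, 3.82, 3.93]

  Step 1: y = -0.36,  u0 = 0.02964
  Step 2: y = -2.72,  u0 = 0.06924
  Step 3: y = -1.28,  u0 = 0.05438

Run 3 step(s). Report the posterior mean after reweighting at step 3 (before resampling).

step 1: w=[0.0000, 0.1021, 0.1178, 0.4681, 0.1701, 0.1419, 0.0000, 0.0000, 0.0000, 0.0000]  mean=-0.7655  Neff=3.4185  idx=[1, 2, 3, 3, 3, 3, 3, 4, 4, 5]
step 2: w=[0.3034, 0.2771, 0.0839, 0.0839, 0.0839, 0.0839, 0.0839, 0.0000, 0.0000, 0.0000]  mean=-1.6607  Neff=4.9016  idx=[0, 0, 0, 1, 1, 1, 3, 4, 5, 6]
step 3: w=[0.0813, 0.0813, 0.0813, 0.0856, 0.0856, 0.0856, 0.1248, 0.1248, 0.1248, 0.1248]  mean=-1.6326  Neff=9.6039  idx=[0, 1, 3, 4, 5, 6, 7, 8, 8, 9]

post_mean = -1.6326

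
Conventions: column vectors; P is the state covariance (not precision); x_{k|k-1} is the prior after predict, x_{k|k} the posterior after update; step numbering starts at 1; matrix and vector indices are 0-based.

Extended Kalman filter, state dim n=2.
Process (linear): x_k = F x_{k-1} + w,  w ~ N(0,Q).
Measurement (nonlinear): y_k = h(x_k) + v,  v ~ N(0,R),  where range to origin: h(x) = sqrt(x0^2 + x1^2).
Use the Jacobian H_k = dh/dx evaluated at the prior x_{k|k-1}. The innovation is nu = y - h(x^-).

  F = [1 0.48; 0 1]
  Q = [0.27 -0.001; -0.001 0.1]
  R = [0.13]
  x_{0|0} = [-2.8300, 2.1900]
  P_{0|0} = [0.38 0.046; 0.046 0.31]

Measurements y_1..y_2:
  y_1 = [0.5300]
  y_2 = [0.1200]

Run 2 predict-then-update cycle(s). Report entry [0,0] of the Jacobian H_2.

H_jac[0,0] = 0.2869

step 1: x^-=[-1.7788, 2.1900]  P^-=[0.7656 0.1938; 0.1938 0.4100]  H_jac=[-0.6305 0.7762]  S=[0.4917]  K=[-0.6758; 0.3988]  nu=[-2.2914]  x^+=[-0.2304, 1.2762]  P^+=[0.5411 0.3263; 0.3263 0.3318]
step 2: x^-=[0.3822, 1.2762]  P^-=[1.2008 0.4846; 0.4846 0.4318]  H_jac=[0.2869 0.9580]  S=[0.8915]  K=[0.9071; 0.6200]  nu=[-1.2123]  x^+=[-0.7175, 0.5247]  P^+=[0.4671 -0.0168; -0.0168 0.0892]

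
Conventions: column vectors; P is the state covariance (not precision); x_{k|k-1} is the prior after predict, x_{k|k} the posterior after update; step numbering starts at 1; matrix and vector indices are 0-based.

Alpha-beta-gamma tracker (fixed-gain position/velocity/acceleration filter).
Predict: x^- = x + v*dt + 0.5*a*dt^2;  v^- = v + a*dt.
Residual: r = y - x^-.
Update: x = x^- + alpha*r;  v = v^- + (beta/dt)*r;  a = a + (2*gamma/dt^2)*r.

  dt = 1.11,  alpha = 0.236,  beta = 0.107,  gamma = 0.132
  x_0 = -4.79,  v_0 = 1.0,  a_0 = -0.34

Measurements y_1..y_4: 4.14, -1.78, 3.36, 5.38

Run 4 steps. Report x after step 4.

x_post = 7.4735

step 1: x_pred=-3.8895  r=8.0295  x^+=-1.9945  v^+=1.3966  a^+=1.3805
step 2: x_pred=0.4062  r=-2.1862  x^+=-0.1098  v^+=2.7182  a^+=0.9120
step 3: x_pred=3.4693  r=-0.1093  x^+=3.4435  v^+=3.7200  a^+=0.8886
step 4: x_pred=8.1201  r=-2.7401  x^+=7.4735  v^+=4.4422  a^+=0.3015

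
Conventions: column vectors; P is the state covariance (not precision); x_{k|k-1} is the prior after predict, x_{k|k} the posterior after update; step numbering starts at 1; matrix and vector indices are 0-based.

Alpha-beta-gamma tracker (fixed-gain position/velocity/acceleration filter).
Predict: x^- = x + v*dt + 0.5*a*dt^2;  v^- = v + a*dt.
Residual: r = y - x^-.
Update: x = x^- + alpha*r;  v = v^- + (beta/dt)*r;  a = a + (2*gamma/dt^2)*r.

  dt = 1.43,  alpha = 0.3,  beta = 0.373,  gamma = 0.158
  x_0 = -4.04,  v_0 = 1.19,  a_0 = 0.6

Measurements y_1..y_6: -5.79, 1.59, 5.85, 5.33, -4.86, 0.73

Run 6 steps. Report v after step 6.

v_post = -5.1906

step 1: x_pred=-1.7248  r=-4.0652  x^+=-2.9444  v^+=0.9876  a^+=-0.0282
step 2: x_pred=-1.5609  r=3.1509  x^+=-0.6156  v^+=1.7692  a^+=0.4587
step 3: x_pred=2.3834  r=3.4666  x^+=3.4233  v^+=3.3294  a^+=0.9944
step 4: x_pred=9.2011  r=-3.8711  x^+=8.0398  v^+=3.7417  a^+=0.3962
step 5: x_pred=13.7955  r=-18.6555  x^+=8.1988  v^+=-0.5578  a^+=-2.4866
step 6: x_pred=4.8587  r=-4.1287  x^+=3.6201  v^+=-5.1906  a^+=-3.1246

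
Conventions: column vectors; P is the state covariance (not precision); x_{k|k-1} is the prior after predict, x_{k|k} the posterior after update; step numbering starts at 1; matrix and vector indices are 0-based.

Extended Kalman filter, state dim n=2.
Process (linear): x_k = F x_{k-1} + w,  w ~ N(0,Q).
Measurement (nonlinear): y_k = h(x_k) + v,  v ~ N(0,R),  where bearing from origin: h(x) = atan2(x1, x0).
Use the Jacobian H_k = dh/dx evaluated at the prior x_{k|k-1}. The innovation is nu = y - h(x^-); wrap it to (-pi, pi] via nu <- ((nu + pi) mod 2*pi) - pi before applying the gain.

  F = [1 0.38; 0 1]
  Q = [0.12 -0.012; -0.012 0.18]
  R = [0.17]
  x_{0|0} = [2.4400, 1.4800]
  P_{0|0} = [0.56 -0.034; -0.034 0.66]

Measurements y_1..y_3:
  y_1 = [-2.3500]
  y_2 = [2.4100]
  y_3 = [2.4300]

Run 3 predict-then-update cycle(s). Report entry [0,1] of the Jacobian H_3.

H_jac[0,1] = 0.1466

step 1: x^-=[3.0024, 1.4800]  P^-=[0.7495 0.2048; 0.2048 0.8400]  H_jac=[-0.1321 0.2680]  S=[0.2289]  K=[-0.1927; 0.8652]  nu=[-2.8080]  x^+=[3.5436, -0.9494]  P^+=[0.7410 0.2430; 0.2430 0.6687]
step 2: x^-=[3.1828, -0.9494]  P^-=[1.1422 0.4851; 0.4851 0.8487]  H_jac=[0.0861 0.2885]  S=[0.2732]  K=[0.8721; 1.0491]  nu=[2.6999]  x^+=[5.5373, 1.8830]  P^+=[0.9344 0.2351; 0.2351 0.5480]
step 3: x^-=[6.2529, 1.8830]  P^-=[1.3122 0.4314; 0.4314 0.7280]  H_jac=[-0.0442 0.1466]  S=[0.1826]  K=[0.0291; 0.4802]  nu=[2.1375]  x^+=[6.3150, 2.9094]  P^+=[1.3121 0.4288; 0.4288 0.6859]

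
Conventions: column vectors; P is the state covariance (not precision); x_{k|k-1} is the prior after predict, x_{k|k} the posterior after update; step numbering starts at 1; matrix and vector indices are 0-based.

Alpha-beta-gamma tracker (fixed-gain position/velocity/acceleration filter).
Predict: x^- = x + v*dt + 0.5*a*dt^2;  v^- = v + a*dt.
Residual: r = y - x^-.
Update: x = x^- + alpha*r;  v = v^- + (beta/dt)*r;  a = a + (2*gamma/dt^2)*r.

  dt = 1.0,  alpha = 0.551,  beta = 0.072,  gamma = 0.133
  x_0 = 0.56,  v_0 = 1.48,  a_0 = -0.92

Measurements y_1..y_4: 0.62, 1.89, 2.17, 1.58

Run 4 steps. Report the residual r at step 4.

resid = 1.8512

step 1: x_pred=1.5800  r=-0.9600  x^+=1.0510  v^+=0.4909  a^+=-1.1754
step 2: x_pred=0.9542  r=0.9358  x^+=1.4698  v^+=-0.6171  a^+=-0.9264
step 3: x_pred=0.3895  r=1.7805  x^+=1.3706  v^+=-1.4154  a^+=-0.4528
step 4: x_pred=-0.2712  r=1.8512  x^+=0.7488  v^+=-1.7349  a^+=0.0396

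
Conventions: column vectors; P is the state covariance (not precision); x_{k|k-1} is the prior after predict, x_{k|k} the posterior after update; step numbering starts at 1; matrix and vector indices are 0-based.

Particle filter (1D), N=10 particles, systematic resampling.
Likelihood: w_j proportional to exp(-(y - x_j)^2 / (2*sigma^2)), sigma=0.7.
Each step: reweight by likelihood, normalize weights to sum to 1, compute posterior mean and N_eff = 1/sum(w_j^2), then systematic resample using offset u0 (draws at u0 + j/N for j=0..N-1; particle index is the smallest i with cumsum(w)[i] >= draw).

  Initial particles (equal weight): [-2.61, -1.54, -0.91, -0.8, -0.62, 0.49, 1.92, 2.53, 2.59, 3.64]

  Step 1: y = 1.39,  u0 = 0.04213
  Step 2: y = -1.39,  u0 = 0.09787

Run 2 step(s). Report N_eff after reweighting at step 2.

step 1: w=[0.0000, 0.0001, 0.0026, 0.0044, 0.0094, 0.2547, 0.4370, 0.1545, 0.1339, 0.0033]  mean=1.7019  Neff=3.3581  idx=[5, 5, 5, 6, 6, 6, 6, 7, 7, 8]
step 2: w=[0.3331, 0.3331, 0.3331, 0.0002, 0.0002, 0.0002, 0.0002, 0.0000, 0.0000, 0.0000]  mean=0.4910  Neff=3.0041  idx=[0, 0, 0, 1, 1, 1, 2, 2, 2, 2]

N_eff = 3.0041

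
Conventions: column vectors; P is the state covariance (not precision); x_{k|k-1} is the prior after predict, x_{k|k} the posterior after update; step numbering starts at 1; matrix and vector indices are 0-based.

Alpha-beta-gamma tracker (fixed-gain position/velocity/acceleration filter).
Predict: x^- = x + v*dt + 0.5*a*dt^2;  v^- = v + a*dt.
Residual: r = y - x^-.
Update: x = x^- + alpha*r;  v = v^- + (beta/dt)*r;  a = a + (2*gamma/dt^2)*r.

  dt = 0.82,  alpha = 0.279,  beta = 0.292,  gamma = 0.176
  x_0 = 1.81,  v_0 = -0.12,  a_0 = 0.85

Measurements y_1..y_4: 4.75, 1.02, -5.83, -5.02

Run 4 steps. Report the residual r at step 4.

resid = -4.0917

step 1: x_pred=1.9974  r=2.7526  x^+=2.7654  v^+=1.5572  a^+=2.2910
step 2: x_pred=4.8125  r=-3.7925  x^+=3.7544  v^+=2.0853  a^+=0.3056
step 3: x_pred=5.5671  r=-11.3971  x^+=2.3873  v^+=-1.7225  a^+=-5.6607
step 4: x_pred=-0.9283  r=-4.0917  x^+=-2.0699  v^+=-7.8214  a^+=-7.8027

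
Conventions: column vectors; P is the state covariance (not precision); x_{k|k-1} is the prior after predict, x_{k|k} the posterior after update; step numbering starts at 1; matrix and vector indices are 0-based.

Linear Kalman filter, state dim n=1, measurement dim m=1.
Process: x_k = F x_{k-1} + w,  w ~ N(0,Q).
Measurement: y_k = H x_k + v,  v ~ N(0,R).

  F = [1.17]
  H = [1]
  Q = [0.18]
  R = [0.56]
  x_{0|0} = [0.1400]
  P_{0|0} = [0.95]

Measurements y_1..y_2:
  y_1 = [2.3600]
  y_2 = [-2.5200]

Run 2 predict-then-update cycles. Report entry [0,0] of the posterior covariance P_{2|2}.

P_post[0,0] = 0.3181

step 1: x^-=[0.1638]  P^-=[1.4805]  S=[2.0405]  K=[0.7256]  nu=[2.1962]  x^+=[1.7573]  P^+=[0.4063]
step 2: x^-=[2.0560]  P^-=[0.7362]  S=[1.2962]  K=[0.5680]  nu=[-4.5760]  x^+=[-0.5430]  P^+=[0.3181]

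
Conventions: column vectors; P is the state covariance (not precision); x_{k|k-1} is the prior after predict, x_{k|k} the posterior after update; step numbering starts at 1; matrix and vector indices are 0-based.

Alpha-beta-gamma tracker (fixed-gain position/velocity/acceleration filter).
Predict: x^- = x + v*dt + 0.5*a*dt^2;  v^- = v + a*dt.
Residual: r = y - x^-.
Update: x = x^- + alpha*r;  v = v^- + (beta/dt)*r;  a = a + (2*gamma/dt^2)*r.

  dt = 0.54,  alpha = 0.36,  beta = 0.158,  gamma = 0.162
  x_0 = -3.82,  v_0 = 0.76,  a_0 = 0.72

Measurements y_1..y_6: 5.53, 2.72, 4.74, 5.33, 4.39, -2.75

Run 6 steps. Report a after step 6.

a_post = -38.2989

step 1: x_pred=-3.3046  r=8.8346  x^+=-0.1242  v^+=3.7337  a^+=10.5362
step 2: x_pred=3.4282  r=-0.7082  x^+=3.1733  v^+=9.2161  a^+=9.7493
step 3: x_pred=9.5714  r=-4.8314  x^+=7.8321  v^+=13.0671  a^+=4.3811
step 4: x_pred=15.5271  r=-10.1971  x^+=11.8561  v^+=12.4493  a^+=-6.9490
step 5: x_pred=17.5656  r=-13.1756  x^+=12.8224  v^+=4.8417  a^+=-21.5886
step 6: x_pred=12.2893  r=-15.0393  x^+=6.8751  v^+=-11.2165  a^+=-38.2989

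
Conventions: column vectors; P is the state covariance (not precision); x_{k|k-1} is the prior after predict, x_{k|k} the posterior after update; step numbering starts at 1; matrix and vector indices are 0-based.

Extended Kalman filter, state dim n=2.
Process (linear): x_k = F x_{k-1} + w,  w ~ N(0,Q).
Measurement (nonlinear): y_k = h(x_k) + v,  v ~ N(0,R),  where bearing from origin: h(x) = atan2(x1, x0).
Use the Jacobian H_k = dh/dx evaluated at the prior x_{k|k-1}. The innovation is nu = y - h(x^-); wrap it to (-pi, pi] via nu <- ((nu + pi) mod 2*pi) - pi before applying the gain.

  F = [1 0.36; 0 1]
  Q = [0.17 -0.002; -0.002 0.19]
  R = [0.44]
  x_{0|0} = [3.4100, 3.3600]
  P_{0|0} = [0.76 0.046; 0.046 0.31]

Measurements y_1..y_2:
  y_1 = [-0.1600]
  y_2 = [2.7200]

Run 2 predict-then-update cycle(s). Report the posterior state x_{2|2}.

x_post = [5.6837, 3.5799]

step 1: x^-=[4.6196, 3.3600]  P^-=[1.0033 0.1556; 0.1556 0.5000]  H_jac=[-0.1030 0.1416]  S=[0.4561]  K=[-0.1782; 0.1201]  nu=[-0.7888]  x^+=[4.7602, 3.2653]  P^+=[0.9888 0.1654; 0.1654 0.4934]
step 2: x^-=[5.9357, 3.2653]  P^-=[1.3418 0.3410; 0.3410 0.6834]  H_jac=[-0.0711 0.1293]  S=[0.4519]  K=[-0.1137; 0.1419]  nu=[2.2171]  x^+=[5.6837, 3.5799]  P^+=[1.3360 0.3483; 0.3483 0.6743]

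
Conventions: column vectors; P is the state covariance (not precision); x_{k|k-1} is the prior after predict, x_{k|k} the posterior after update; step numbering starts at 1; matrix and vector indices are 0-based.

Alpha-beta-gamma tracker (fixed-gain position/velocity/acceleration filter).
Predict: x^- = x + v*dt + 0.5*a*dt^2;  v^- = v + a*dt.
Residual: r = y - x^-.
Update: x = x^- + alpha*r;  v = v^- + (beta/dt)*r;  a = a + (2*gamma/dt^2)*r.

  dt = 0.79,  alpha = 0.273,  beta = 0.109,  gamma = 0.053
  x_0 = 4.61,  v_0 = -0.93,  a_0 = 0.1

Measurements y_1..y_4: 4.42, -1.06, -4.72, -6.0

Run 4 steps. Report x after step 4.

x_post = -3.8136

step 1: x_pred=3.9065  r=0.5135  x^+=4.0467  v^+=-0.7802  a^+=0.1872
step 2: x_pred=3.4888  r=-4.5488  x^+=2.2470  v^+=-1.2599  a^+=-0.5854
step 3: x_pred=1.0690  r=-5.7890  x^+=-0.5114  v^+=-2.5211  a^+=-1.5686
step 4: x_pred=-2.9925  r=-3.0075  x^+=-3.8136  v^+=-4.1752  a^+=-2.0794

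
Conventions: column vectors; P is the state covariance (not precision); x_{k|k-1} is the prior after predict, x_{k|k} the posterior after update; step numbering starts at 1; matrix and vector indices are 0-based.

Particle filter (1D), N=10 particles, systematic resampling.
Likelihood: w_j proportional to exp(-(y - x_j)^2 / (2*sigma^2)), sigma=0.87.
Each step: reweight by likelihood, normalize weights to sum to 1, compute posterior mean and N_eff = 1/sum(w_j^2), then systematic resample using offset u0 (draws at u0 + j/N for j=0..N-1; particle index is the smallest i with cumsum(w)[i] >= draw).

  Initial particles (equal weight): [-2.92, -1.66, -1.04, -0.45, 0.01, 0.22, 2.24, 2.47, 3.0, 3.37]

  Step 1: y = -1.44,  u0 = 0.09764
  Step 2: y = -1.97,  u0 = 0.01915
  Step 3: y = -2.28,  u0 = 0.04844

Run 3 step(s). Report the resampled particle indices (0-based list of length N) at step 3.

step 1: w=[0.0774, 0.3188, 0.2961, 0.1723, 0.0821, 0.0533, 0.0000, 0.0000, 0.0000, 0.0000]  mean=-1.1281  Neff=4.2637  idx=[1, 1, 1, 2, 2, 2, 3, 3, 4, 5]
step 2: w=[0.1854, 0.1854, 0.1854, 0.1116, 0.1116, 0.1116, 0.0429, 0.0429, 0.0148, 0.0083]  mean=-1.3082  Neff=6.9223  idx=[0, 0, 1, 1, 2, 2, 3, 4, 5, 6]
step 3: w=[0.1326, 0.1326, 0.1326, 0.1326, 0.1326, 0.1326, 0.0619, 0.0619, 0.0619, 0.0187]  mean=-1.5222  Neff=8.5223  idx=[0, 1, 1, 2, 3, 4, 4, 5, 6, 8]

resampled_idx = [0, 1, 1, 2, 3, 4, 4, 5, 6, 8]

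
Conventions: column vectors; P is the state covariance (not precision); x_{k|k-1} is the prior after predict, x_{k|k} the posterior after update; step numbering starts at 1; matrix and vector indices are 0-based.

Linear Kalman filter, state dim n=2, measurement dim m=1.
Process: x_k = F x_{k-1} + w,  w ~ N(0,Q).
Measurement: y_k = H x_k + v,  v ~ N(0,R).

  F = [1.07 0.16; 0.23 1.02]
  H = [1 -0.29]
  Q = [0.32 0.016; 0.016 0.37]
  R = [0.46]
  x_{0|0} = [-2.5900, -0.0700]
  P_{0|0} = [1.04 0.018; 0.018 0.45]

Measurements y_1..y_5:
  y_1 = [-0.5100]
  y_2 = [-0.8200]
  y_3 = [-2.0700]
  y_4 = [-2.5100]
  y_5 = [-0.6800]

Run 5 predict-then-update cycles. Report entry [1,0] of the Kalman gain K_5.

step 1: x^-=[-2.7825, -0.6671]  P^-=[1.5284 0.3657; 0.3657 0.9016]  S=[1.8521]  K=[0.7680; 0.0563]  nu=[2.0790]  x^+=[-1.1859, -0.5501]  P^+=[0.4361 0.2857; 0.2857 0.8958]
step 2: x^-=[-1.3569, -0.8339]  P^-=[0.9400 0.5918; 0.5918 1.4591]  S=[1.1795]  K=[0.6515; 0.1430]  nu=[0.2951]  x^+=[-1.1647, -0.7917]  P^+=[0.4394 0.4819; 0.4819 1.4349]
step 3: x^-=[-1.3729, -1.0754]  P^-=[1.0248 0.9020; 0.9020 2.1123]  S=[1.1393]  K=[0.6699; 0.2541]  nu=[-1.0090]  x^+=[-2.0488, -1.3317]  P^+=[0.5135 0.7081; 0.7081 2.0387]
step 4: x^-=[-2.4053, -1.8296]  P^-=[1.2026 1.2740; 1.2740 2.8505]  S=[1.1634]  K=[0.7161; 0.3845]  nu=[-0.6353]  x^+=[-2.8602, -2.0739]  P^+=[0.6060 0.9536; 0.9536 2.6785]
step 5: x^-=[-3.3923, -2.7732]  P^-=[1.4089 1.6782; 1.6782 3.6362]  S=[1.2013]  K=[0.7676; 0.5191]  nu=[1.9080]  x^+=[-1.9276, -1.7827]  P^+=[0.7009 1.1994; 1.1994 3.3125]

K[1,0] = 0.5191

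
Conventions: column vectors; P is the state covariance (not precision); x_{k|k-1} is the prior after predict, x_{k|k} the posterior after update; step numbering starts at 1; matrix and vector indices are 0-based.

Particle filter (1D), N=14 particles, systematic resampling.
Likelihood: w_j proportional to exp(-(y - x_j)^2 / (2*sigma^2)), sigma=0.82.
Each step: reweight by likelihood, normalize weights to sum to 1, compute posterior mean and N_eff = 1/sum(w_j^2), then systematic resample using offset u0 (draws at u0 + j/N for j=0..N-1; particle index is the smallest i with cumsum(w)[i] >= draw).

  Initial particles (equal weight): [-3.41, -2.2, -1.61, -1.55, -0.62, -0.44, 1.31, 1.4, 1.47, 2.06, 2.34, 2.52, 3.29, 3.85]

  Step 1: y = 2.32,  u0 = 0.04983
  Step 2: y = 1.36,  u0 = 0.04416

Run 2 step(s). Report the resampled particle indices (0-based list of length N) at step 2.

resampled_idx = [0, 0, 1, 2, 2, 3, 3, 4, 5, 6, 7, 8, 9, 11]

step 1: w=[0.0000, 0.0000, 0.0000, 0.0000, 0.0003, 0.0007, 0.0903, 0.1028, 0.1127, 0.1834, 0.1928, 0.1872, 0.0958, 0.0338]  mean=2.1739  Neff=6.7727  idx=[6, 7, 7, 8, 9, 9, 9, 10, 10, 11, 11, 11, 12, 13]
step 2: w=[0.1213, 0.1214, 0.1214, 0.1205, 0.0844, 0.0844, 0.0844, 0.0595, 0.0595, 0.0447, 0.0447, 0.0447, 0.0076, 0.0012]  mean=1.8442  Neff=10.7221  idx=[0, 0, 1, 2, 2, 3, 3, 4, 5, 6, 7, 8, 9, 11]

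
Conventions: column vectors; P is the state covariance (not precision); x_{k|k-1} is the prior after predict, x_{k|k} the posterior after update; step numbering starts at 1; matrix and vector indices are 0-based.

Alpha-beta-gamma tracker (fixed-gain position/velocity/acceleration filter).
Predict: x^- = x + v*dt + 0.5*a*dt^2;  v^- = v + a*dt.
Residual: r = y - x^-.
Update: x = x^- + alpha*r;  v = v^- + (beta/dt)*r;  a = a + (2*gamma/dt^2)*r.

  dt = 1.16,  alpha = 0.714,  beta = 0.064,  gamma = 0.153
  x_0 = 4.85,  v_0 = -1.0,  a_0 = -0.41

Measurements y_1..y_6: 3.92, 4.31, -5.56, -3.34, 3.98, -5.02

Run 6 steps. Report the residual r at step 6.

resid = -2.8828

step 1: x_pred=3.4142  r=0.5058  x^+=3.7753  v^+=-1.4477  a^+=-0.2950
step 2: x_pred=1.8976  r=2.4124  x^+=3.6200  v^+=-1.6568  a^+=0.2536
step 3: x_pred=1.8689  r=-7.4289  x^+=-3.4353  v^+=-1.7724  a^+=-1.4357
step 4: x_pred=-6.4573  r=3.1173  x^+=-4.2315  v^+=-3.2659  a^+=-0.7268
step 5: x_pred=-8.5090  r=12.4890  x^+=0.4082  v^+=-3.4200  a^+=2.1132
step 6: x_pred=-2.1372  r=-2.8828  x^+=-4.1955  v^+=-1.1276  a^+=1.4577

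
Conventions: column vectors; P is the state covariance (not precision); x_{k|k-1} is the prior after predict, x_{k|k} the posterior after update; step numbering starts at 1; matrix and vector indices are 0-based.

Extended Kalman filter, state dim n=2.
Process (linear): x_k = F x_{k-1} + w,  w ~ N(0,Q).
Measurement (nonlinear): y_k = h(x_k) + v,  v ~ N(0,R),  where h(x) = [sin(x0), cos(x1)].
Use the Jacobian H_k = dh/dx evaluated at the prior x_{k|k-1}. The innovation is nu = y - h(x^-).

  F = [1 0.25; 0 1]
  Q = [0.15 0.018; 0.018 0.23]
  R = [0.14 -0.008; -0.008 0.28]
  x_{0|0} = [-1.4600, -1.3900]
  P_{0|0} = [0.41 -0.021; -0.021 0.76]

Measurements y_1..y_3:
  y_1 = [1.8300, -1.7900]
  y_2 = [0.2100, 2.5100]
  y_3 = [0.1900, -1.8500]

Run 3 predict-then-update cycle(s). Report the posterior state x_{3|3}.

x_post = [-6.1370, -3.1974]

step 1: x^-=[-1.8075, -1.3900]  P^-=[0.5970 0.1870; 0.1870 0.9900]  H_jac=[-0.2345 0.0000; 0.0000 0.9837]  S=[0.1728 -0.0511; -0.0511 1.2380]  K=[-0.7755 0.1166; -0.0212 0.7858]  nu=[2.8021, -1.9698]  x^+=[-4.2102, -2.9973]  P^+=[0.4670 0.0395; 0.0395 0.2238]
step 2: x^-=[-4.9596, -2.9973]  P^-=[0.6507 0.1134; 0.1134 0.4538]  H_jac=[0.2447 0.0000; 0.0000 0.1438]  S=[0.1790 -0.0040; -0.0040 0.2894]  K=[0.8912 0.0687; 0.1602 0.2277]  nu=[-0.7596, 3.4996]  x^+=[-5.3961, -2.3222]  P^+=[0.5077 0.0842; 0.0842 0.4345]
step 3: x^-=[-5.9766, -2.3222]  P^-=[0.7270 0.2109; 0.2109 0.6645]  H_jac=[0.9534 0.0000; 0.0000 0.7308]  S=[0.8008 0.1389; 0.1389 0.6349]  K=[0.8559 0.0554; 0.1230 0.7380]  nu=[-0.1118, -1.1674]  x^+=[-6.1370, -3.1974]  P^+=[0.1252 0.0119; 0.0119 0.2814]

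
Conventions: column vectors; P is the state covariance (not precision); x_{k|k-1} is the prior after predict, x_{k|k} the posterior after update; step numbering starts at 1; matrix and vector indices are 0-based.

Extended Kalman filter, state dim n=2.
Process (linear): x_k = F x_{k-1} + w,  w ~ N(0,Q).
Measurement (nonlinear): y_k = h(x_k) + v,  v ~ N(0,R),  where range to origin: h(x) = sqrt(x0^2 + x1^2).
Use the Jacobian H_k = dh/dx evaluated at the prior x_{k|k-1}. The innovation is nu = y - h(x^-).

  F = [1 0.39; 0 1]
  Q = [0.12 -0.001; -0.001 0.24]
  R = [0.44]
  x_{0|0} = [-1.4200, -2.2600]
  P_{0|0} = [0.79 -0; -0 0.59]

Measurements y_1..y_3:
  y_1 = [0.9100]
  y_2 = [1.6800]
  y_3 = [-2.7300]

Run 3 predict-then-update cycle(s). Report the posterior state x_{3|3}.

x_post = [0.0894, 0.9521]

step 1: x^-=[-2.3014, -2.2600]  P^-=[0.9997 0.2291; 0.2291 0.8300]  H_jac=[-0.7135 -0.7007]  S=[1.5855]  K=[-0.5511; -0.4699]  nu=[-2.3155]  x^+=[-1.0252, -1.1719]  P^+=[0.5181 -0.1815; -0.1815 0.4799]
step 2: x^-=[-1.4823, -1.1719]  P^-=[0.5695 0.0047; 0.0047 0.7199]  H_jac=[-0.7844 -0.6202]  S=[1.0719]  K=[-0.4195; -0.4200]  nu=[-0.2096]  x^+=[-1.3943, -1.0839]  P^+=[0.3809 -0.1842; -0.1842 0.5309]
step 3: x^-=[-1.8171, -1.0839]  P^-=[0.4380 0.0219; 0.0219 0.7709]  H_jac=[-0.8588 -0.5123]  S=[0.9846]  K=[-0.3934; -0.4202]  nu=[-4.8458]  x^+=[0.0894, 0.9521]  P^+=[0.2856 -0.1409; -0.1409 0.5971]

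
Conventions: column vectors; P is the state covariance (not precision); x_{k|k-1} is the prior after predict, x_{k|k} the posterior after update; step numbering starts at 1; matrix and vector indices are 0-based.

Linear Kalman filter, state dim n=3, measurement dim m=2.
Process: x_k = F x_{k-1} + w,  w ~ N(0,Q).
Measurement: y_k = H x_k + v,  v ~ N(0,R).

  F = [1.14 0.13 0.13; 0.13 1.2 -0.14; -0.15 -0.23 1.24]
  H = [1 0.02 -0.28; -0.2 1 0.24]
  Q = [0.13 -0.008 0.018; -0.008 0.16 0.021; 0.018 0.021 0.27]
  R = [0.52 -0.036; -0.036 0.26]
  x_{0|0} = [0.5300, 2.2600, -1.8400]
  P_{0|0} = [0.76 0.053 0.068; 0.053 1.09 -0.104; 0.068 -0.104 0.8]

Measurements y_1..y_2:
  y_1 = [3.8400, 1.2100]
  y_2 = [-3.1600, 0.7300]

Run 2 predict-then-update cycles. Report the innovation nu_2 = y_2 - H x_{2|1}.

innov = [-7.0146, -1.5134]

step 1: x^-=[0.6588, 3.0385, -2.8809]  P^-=[1.1820 0.3095 0.0506; 0.3095 1.8071 -0.5904; 0.0506 -0.5904 1.6125]  S=[1.8198 0.1411; 0.1411 1.7953]  K=[0.6454 -0.0032; 0.2128 0.8765; -0.2189 -0.1017]  nu=[2.3138, -1.0053]  x^+=[2.1553, 2.6497, -3.2851]  P^+=[0.4246 -0.0151 0.3163; -0.0151 0.2929 -0.3154; 0.3163 -0.3154 1.5005]
step 2: x^-=[2.3745, 3.9198, -5.0063]  P^-=[0.7907 -0.0362 0.5823; -0.0362 0.7081 -0.7473; 0.5823 -0.7473 2.6634]  S=[1.2007 -0.0170; -0.0170 0.7530]  K=[0.5213 -0.0607; 0.1661 0.7156; -0.1529 -0.3017]  nu=[-7.0146, -1.5134]  x^+=[-1.1905, 1.6720, -3.4774]  P^+=[0.4606 -0.1012 0.6617; -0.1012 0.2935 -0.5570; 0.6617 -0.5570 2.5684]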